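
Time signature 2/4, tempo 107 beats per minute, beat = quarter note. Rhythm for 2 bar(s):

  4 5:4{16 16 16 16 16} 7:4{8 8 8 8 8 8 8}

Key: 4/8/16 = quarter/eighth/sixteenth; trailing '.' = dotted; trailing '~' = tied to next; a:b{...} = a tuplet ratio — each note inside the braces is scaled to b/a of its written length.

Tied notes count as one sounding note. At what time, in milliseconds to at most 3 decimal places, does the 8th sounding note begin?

1. 0.0ms @ 0 + 560.748ms (1)
2. 560.748ms @ 1 + 112.15ms (1/5)
3. 672.897ms @ 6/5 + 112.15ms (1/5)
4. 785.047ms @ 7/5 + 112.15ms (1/5)
5. 897.196ms @ 8/5 + 112.15ms (1/5)
6. 1009.346ms @ 9/5 + 112.15ms (1/5)
7. 1121.495ms @ 2 + 160.214ms (2/7)
8. 1281.709ms @ 16/7 + 160.214ms (2/7)
9. 1441.923ms @ 18/7 + 160.214ms (2/7)
10. 1602.136ms @ 20/7 + 160.214ms (2/7)
11. 1762.35ms @ 22/7 + 160.214ms (2/7)
12. 1922.563ms @ 24/7 + 160.214ms (2/7)
13. 2082.777ms @ 26/7 + 160.214ms (2/7)

note 8 onset = 16/7b = 1281.709ms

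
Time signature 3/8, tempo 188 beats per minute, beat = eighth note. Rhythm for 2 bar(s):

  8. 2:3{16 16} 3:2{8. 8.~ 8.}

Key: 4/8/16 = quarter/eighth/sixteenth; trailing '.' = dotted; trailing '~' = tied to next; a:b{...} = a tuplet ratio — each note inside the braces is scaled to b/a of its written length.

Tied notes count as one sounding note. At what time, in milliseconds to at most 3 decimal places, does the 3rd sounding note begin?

1. 0.0ms @ 0 + 478.723ms (3/2)
2. 478.723ms @ 3/2 + 239.362ms (3/4)
3. 718.085ms @ 9/4 + 239.362ms (3/4)
4. 957.447ms @ 3 + 319.149ms (1)
5. 1276.596ms @ 4 + 638.298ms (2)

note 3 onset = 9/4b = 718.085ms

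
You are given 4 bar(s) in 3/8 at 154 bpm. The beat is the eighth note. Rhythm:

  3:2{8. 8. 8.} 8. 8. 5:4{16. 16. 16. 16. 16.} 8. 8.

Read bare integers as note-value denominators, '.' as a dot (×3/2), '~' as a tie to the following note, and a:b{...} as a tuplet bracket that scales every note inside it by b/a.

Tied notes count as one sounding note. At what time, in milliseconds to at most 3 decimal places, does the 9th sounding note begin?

note 9 onset = 39/5b = 3038.961ms

1. 0.0ms @ 0 + 389.61ms (1)
2. 389.61ms @ 1 + 389.61ms (1)
3. 779.221ms @ 2 + 389.61ms (1)
4. 1168.831ms @ 3 + 584.416ms (3/2)
5. 1753.247ms @ 9/2 + 584.416ms (3/2)
6. 2337.662ms @ 6 + 233.766ms (3/5)
7. 2571.429ms @ 33/5 + 233.766ms (3/5)
8. 2805.195ms @ 36/5 + 233.766ms (3/5)
9. 3038.961ms @ 39/5 + 233.766ms (3/5)
10. 3272.727ms @ 42/5 + 233.766ms (3/5)
11. 3506.494ms @ 9 + 584.416ms (3/2)
12. 4090.909ms @ 21/2 + 584.416ms (3/2)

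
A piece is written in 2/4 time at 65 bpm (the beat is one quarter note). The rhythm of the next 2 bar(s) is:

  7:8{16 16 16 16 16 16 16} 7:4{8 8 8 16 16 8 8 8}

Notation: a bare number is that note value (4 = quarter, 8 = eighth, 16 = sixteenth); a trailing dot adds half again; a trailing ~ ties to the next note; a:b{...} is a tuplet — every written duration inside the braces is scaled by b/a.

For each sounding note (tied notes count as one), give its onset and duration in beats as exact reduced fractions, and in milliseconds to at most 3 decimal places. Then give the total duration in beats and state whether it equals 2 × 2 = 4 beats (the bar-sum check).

1) 0.0ms=0b +263.736ms=2/7b
2) 263.736ms=2/7b +263.736ms=2/7b
3) 527.473ms=4/7b +263.736ms=2/7b
4) 791.209ms=6/7b +263.736ms=2/7b
5) 1054.945ms=8/7b +263.736ms=2/7b
6) 1318.681ms=10/7b +263.736ms=2/7b
7) 1582.418ms=12/7b +263.736ms=2/7b
8) 1846.154ms=2b +263.736ms=2/7b
9) 2109.89ms=16/7b +263.736ms=2/7b
10) 2373.626ms=18/7b +263.736ms=2/7b
11) 2637.363ms=20/7b +131.868ms=1/7b
12) 2769.231ms=3b +131.868ms=1/7b
13) 2901.099ms=22/7b +263.736ms=2/7b
14) 3164.835ms=24/7b +263.736ms=2/7b
15) 3428.571ms=26/7b +263.736ms=2/7b
Σ=4b of 4 (65bpm 2/4) — PASS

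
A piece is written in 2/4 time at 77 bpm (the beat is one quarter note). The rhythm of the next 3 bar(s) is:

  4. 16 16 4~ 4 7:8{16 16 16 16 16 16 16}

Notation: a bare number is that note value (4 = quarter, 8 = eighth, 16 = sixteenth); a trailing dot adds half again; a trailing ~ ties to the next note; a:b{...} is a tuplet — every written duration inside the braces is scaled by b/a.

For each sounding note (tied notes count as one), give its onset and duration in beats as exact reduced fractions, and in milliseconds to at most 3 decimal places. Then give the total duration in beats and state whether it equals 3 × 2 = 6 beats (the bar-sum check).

1) 0.0ms=0b +1168.831ms=3/2b
2) 1168.831ms=3/2b +194.805ms=1/4b
3) 1363.636ms=7/4b +194.805ms=1/4b
4) 1558.442ms=2b +1558.442ms=2b
5) 3116.883ms=4b +222.635ms=2/7b
6) 3339.518ms=30/7b +222.635ms=2/7b
7) 3562.152ms=32/7b +222.635ms=2/7b
8) 3784.787ms=34/7b +222.635ms=2/7b
9) 4007.421ms=36/7b +222.635ms=2/7b
10) 4230.056ms=38/7b +222.635ms=2/7b
11) 4452.69ms=40/7b +222.635ms=2/7b
Σ=6b of 6 (77bpm 2/4) — PASS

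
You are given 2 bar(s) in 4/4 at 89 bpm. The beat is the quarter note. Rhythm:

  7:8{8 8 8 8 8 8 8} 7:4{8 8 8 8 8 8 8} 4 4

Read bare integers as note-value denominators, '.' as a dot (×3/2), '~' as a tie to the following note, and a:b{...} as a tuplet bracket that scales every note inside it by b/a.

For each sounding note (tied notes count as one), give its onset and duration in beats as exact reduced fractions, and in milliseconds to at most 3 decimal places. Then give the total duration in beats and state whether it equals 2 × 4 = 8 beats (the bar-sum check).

1) 0.0ms=0b +385.233ms=4/7b
2) 385.233ms=4/7b +385.233ms=4/7b
3) 770.465ms=8/7b +385.233ms=4/7b
4) 1155.698ms=12/7b +385.233ms=4/7b
5) 1540.931ms=16/7b +385.233ms=4/7b
6) 1926.164ms=20/7b +385.233ms=4/7b
7) 2311.396ms=24/7b +385.233ms=4/7b
8) 2696.629ms=4b +192.616ms=2/7b
9) 2889.246ms=30/7b +192.616ms=2/7b
10) 3081.862ms=32/7b +192.616ms=2/7b
11) 3274.478ms=34/7b +192.616ms=2/7b
12) 3467.095ms=36/7b +192.616ms=2/7b
13) 3659.711ms=38/7b +192.616ms=2/7b
14) 3852.327ms=40/7b +192.616ms=2/7b
15) 4044.944ms=6b +674.157ms=1b
16) 4719.101ms=7b +674.157ms=1b
Σ=8b of 8 (89bpm 4/4) — PASS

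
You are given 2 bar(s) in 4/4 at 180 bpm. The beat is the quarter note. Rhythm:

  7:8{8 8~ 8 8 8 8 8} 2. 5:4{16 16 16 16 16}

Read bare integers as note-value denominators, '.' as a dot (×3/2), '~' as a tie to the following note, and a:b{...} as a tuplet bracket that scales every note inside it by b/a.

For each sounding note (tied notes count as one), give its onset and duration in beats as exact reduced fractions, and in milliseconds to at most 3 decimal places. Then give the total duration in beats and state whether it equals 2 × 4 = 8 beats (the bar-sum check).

1) 0.0ms=0b +190.476ms=4/7b
2) 190.476ms=4/7b +380.952ms=8/7b
3) 571.429ms=12/7b +190.476ms=4/7b
4) 761.905ms=16/7b +190.476ms=4/7b
5) 952.381ms=20/7b +190.476ms=4/7b
6) 1142.857ms=24/7b +190.476ms=4/7b
7) 1333.333ms=4b +1000.0ms=3b
8) 2333.333ms=7b +66.667ms=1/5b
9) 2400.0ms=36/5b +66.667ms=1/5b
10) 2466.667ms=37/5b +66.667ms=1/5b
11) 2533.333ms=38/5b +66.667ms=1/5b
12) 2600.0ms=39/5b +66.667ms=1/5b
Σ=8b of 8 (180bpm 4/4) — PASS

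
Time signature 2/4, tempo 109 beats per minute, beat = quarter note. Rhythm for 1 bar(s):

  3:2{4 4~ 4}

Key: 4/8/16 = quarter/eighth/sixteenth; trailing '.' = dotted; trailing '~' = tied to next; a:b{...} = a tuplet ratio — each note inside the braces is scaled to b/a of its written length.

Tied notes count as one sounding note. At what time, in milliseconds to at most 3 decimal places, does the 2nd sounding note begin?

1. 0.0ms @ 0 + 366.972ms (2/3)
2. 366.972ms @ 2/3 + 733.945ms (4/3)

note 2 onset = 2/3b = 366.972ms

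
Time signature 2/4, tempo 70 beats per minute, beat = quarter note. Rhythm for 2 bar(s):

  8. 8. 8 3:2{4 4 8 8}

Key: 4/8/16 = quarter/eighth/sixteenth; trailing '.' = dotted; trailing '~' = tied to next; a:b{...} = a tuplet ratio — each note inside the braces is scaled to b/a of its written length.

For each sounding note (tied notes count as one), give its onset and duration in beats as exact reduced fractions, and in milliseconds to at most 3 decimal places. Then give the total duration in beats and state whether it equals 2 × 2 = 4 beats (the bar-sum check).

1) 0.0ms=0b +642.857ms=3/4b
2) 642.857ms=3/4b +642.857ms=3/4b
3) 1285.714ms=3/2b +428.571ms=1/2b
4) 1714.286ms=2b +571.429ms=2/3b
5) 2285.714ms=8/3b +571.429ms=2/3b
6) 2857.143ms=10/3b +285.714ms=1/3b
7) 3142.857ms=11/3b +285.714ms=1/3b
Σ=4b of 4 (70bpm 2/4) — PASS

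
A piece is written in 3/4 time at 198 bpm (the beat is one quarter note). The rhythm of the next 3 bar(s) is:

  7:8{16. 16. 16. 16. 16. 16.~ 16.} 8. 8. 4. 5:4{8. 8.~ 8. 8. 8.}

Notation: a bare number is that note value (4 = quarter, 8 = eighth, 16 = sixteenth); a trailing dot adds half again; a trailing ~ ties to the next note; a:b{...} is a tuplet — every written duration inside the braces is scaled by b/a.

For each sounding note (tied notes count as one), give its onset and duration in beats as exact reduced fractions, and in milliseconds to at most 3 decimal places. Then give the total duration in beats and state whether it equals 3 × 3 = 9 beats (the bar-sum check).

1) 0.0ms=0b +129.87ms=3/7b
2) 129.87ms=3/7b +129.87ms=3/7b
3) 259.74ms=6/7b +129.87ms=3/7b
4) 389.61ms=9/7b +129.87ms=3/7b
5) 519.481ms=12/7b +129.87ms=3/7b
6) 649.351ms=15/7b +259.74ms=6/7b
7) 909.091ms=3b +227.273ms=3/4b
8) 1136.364ms=15/4b +227.273ms=3/4b
9) 1363.636ms=9/2b +454.545ms=3/2b
10) 1818.182ms=6b +181.818ms=3/5b
11) 2000.0ms=33/5b +363.636ms=6/5b
12) 2363.636ms=39/5b +181.818ms=3/5b
13) 2545.455ms=42/5b +181.818ms=3/5b
Σ=9b of 9 (198bpm 3/4) — PASS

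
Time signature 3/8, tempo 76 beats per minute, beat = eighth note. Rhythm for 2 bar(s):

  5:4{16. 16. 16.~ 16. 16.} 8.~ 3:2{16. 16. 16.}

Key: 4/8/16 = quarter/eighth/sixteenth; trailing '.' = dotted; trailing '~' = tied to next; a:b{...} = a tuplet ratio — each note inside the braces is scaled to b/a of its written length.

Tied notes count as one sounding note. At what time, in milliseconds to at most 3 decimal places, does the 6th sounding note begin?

note 6 onset = 5b = 3947.368ms

1. 0.0ms @ 0 + 473.684ms (3/5)
2. 473.684ms @ 3/5 + 473.684ms (3/5)
3. 947.368ms @ 6/5 + 947.368ms (6/5)
4. 1894.737ms @ 12/5 + 473.684ms (3/5)
5. 2368.421ms @ 3 + 1578.947ms (2)
6. 3947.368ms @ 5 + 394.737ms (1/2)
7. 4342.105ms @ 11/2 + 394.737ms (1/2)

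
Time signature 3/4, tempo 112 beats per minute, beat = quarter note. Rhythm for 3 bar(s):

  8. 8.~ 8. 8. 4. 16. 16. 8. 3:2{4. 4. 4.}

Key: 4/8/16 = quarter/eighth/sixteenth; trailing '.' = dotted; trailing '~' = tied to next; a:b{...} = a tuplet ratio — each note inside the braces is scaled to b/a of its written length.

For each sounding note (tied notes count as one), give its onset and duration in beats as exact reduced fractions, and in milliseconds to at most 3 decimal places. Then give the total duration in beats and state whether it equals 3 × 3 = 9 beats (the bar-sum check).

1) 0.0ms=0b +401.786ms=3/4b
2) 401.786ms=3/4b +803.571ms=3/2b
3) 1205.357ms=9/4b +401.786ms=3/4b
4) 1607.143ms=3b +803.571ms=3/2b
5) 2410.714ms=9/2b +200.893ms=3/8b
6) 2611.607ms=39/8b +200.893ms=3/8b
7) 2812.5ms=21/4b +401.786ms=3/4b
8) 3214.286ms=6b +535.714ms=1b
9) 3750.0ms=7b +535.714ms=1b
10) 4285.714ms=8b +535.714ms=1b
Σ=9b of 9 (112bpm 3/4) — PASS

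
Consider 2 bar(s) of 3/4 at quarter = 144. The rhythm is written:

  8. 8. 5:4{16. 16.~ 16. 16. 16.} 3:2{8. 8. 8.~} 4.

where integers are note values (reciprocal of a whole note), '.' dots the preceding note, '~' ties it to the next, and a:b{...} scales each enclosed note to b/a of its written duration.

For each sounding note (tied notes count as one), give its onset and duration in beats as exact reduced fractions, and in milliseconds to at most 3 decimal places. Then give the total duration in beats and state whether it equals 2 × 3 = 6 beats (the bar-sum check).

1) 0.0ms=0b +312.5ms=3/4b
2) 312.5ms=3/4b +312.5ms=3/4b
3) 625.0ms=3/2b +125.0ms=3/10b
4) 750.0ms=9/5b +250.0ms=3/5b
5) 1000.0ms=12/5b +125.0ms=3/10b
6) 1125.0ms=27/10b +125.0ms=3/10b
7) 1250.0ms=3b +208.333ms=1/2b
8) 1458.333ms=7/2b +208.333ms=1/2b
9) 1666.667ms=4b +833.333ms=2b
Σ=6b of 6 (144bpm 3/4) — PASS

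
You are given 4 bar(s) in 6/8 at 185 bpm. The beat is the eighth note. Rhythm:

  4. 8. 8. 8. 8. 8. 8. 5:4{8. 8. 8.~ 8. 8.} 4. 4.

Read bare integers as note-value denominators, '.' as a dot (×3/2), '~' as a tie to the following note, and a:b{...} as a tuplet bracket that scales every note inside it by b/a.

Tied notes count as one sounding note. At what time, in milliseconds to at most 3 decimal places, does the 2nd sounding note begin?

1. 0.0ms @ 0 + 972.973ms (3)
2. 972.973ms @ 3 + 486.486ms (3/2)
3. 1459.459ms @ 9/2 + 486.486ms (3/2)
4. 1945.946ms @ 6 + 486.486ms (3/2)
5. 2432.432ms @ 15/2 + 486.486ms (3/2)
6. 2918.919ms @ 9 + 486.486ms (3/2)
7. 3405.405ms @ 21/2 + 486.486ms (3/2)
8. 3891.892ms @ 12 + 389.189ms (6/5)
9. 4281.081ms @ 66/5 + 389.189ms (6/5)
10. 4670.27ms @ 72/5 + 778.378ms (12/5)
11. 5448.649ms @ 84/5 + 389.189ms (6/5)
12. 5837.838ms @ 18 + 972.973ms (3)
13. 6810.811ms @ 21 + 972.973ms (3)

note 2 onset = 3b = 972.973ms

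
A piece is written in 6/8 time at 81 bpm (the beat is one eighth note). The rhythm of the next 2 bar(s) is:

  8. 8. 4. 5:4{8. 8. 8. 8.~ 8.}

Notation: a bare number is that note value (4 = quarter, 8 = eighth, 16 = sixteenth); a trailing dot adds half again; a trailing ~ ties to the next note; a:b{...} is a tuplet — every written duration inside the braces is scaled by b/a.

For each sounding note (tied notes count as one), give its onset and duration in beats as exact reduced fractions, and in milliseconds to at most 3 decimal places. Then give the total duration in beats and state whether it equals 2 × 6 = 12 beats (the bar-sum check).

1) 0.0ms=0b +1111.111ms=3/2b
2) 1111.111ms=3/2b +1111.111ms=3/2b
3) 2222.222ms=3b +2222.222ms=3b
4) 4444.444ms=6b +888.889ms=6/5b
5) 5333.333ms=36/5b +888.889ms=6/5b
6) 6222.222ms=42/5b +888.889ms=6/5b
7) 7111.111ms=48/5b +1777.778ms=12/5b
Σ=12b of 12 (81bpm 6/8) — PASS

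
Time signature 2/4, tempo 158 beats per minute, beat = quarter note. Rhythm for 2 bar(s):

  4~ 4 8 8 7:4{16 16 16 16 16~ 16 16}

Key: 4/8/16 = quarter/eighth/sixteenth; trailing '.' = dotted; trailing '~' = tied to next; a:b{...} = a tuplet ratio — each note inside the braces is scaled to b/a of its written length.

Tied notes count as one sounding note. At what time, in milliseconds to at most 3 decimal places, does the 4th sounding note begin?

note 4 onset = 3b = 1139.241ms

1. 0.0ms @ 0 + 759.494ms (2)
2. 759.494ms @ 2 + 189.873ms (1/2)
3. 949.367ms @ 5/2 + 189.873ms (1/2)
4. 1139.241ms @ 3 + 54.25ms (1/7)
5. 1193.49ms @ 22/7 + 54.25ms (1/7)
6. 1247.74ms @ 23/7 + 54.25ms (1/7)
7. 1301.989ms @ 24/7 + 54.25ms (1/7)
8. 1356.239ms @ 25/7 + 108.499ms (2/7)
9. 1464.738ms @ 27/7 + 54.25ms (1/7)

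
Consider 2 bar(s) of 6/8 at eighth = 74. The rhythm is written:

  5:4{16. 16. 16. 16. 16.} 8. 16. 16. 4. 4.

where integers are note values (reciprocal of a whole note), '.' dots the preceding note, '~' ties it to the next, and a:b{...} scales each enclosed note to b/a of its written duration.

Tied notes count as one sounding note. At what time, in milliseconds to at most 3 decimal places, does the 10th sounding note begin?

note 10 onset = 9b = 7297.297ms

1. 0.0ms @ 0 + 486.486ms (3/5)
2. 486.486ms @ 3/5 + 486.486ms (3/5)
3. 972.973ms @ 6/5 + 486.486ms (3/5)
4. 1459.459ms @ 9/5 + 486.486ms (3/5)
5. 1945.946ms @ 12/5 + 486.486ms (3/5)
6. 2432.432ms @ 3 + 1216.216ms (3/2)
7. 3648.649ms @ 9/2 + 608.108ms (3/4)
8. 4256.757ms @ 21/4 + 608.108ms (3/4)
9. 4864.865ms @ 6 + 2432.432ms (3)
10. 7297.297ms @ 9 + 2432.432ms (3)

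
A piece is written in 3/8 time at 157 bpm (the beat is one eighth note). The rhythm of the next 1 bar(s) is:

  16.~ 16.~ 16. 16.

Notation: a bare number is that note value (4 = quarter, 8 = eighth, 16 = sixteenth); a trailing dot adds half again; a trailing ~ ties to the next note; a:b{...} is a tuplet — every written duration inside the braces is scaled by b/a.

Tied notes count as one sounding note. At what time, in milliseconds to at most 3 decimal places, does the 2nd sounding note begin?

1. 0.0ms @ 0 + 859.873ms (9/4)
2. 859.873ms @ 9/4 + 286.624ms (3/4)

note 2 onset = 9/4b = 859.873ms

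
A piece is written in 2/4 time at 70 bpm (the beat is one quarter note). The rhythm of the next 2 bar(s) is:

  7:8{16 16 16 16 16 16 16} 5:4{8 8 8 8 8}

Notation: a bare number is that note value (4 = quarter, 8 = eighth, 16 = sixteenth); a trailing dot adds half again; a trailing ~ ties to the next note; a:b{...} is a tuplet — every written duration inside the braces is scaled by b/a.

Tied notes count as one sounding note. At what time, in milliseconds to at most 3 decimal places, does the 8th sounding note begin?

1. 0.0ms @ 0 + 244.898ms (2/7)
2. 244.898ms @ 2/7 + 244.898ms (2/7)
3. 489.796ms @ 4/7 + 244.898ms (2/7)
4. 734.694ms @ 6/7 + 244.898ms (2/7)
5. 979.592ms @ 8/7 + 244.898ms (2/7)
6. 1224.49ms @ 10/7 + 244.898ms (2/7)
7. 1469.388ms @ 12/7 + 244.898ms (2/7)
8. 1714.286ms @ 2 + 342.857ms (2/5)
9. 2057.143ms @ 12/5 + 342.857ms (2/5)
10. 2400.0ms @ 14/5 + 342.857ms (2/5)
11. 2742.857ms @ 16/5 + 342.857ms (2/5)
12. 3085.714ms @ 18/5 + 342.857ms (2/5)

note 8 onset = 2b = 1714.286ms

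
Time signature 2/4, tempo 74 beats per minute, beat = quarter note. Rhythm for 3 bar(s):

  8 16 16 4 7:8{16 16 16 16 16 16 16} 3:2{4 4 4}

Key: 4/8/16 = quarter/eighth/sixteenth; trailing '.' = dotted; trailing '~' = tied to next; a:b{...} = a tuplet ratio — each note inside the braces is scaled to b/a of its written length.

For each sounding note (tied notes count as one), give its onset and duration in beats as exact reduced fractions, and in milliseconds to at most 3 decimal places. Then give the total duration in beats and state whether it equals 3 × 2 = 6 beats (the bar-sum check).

1) 0.0ms=0b +405.405ms=1/2b
2) 405.405ms=1/2b +202.703ms=1/4b
3) 608.108ms=3/4b +202.703ms=1/4b
4) 810.811ms=1b +810.811ms=1b
5) 1621.622ms=2b +231.66ms=2/7b
6) 1853.282ms=16/7b +231.66ms=2/7b
7) 2084.942ms=18/7b +231.66ms=2/7b
8) 2316.602ms=20/7b +231.66ms=2/7b
9) 2548.263ms=22/7b +231.66ms=2/7b
10) 2779.923ms=24/7b +231.66ms=2/7b
11) 3011.583ms=26/7b +231.66ms=2/7b
12) 3243.243ms=4b +540.541ms=2/3b
13) 3783.784ms=14/3b +540.541ms=2/3b
14) 4324.324ms=16/3b +540.541ms=2/3b
Σ=6b of 6 (74bpm 2/4) — PASS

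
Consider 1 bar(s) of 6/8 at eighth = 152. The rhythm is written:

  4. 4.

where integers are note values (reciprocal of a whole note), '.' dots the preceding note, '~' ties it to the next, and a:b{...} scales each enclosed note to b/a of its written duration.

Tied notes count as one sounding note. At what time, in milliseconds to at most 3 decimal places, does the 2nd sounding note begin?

1. 0.0ms @ 0 + 1184.211ms (3)
2. 1184.211ms @ 3 + 1184.211ms (3)

note 2 onset = 3b = 1184.211ms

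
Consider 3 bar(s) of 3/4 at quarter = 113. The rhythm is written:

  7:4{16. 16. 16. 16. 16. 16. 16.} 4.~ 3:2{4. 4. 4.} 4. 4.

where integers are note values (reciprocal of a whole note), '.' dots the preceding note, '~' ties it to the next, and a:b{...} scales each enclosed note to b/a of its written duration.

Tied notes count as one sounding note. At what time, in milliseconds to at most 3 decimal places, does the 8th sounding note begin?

note 8 onset = 3/2b = 796.46ms

1. 0.0ms @ 0 + 113.78ms (3/14)
2. 113.78ms @ 3/14 + 113.78ms (3/14)
3. 227.56ms @ 3/7 + 113.78ms (3/14)
4. 341.34ms @ 9/14 + 113.78ms (3/14)
5. 455.12ms @ 6/7 + 113.78ms (3/14)
6. 568.9ms @ 15/14 + 113.78ms (3/14)
7. 682.68ms @ 9/7 + 113.78ms (3/14)
8. 796.46ms @ 3/2 + 1327.434ms (5/2)
9. 2123.894ms @ 4 + 530.973ms (1)
10. 2654.867ms @ 5 + 530.973ms (1)
11. 3185.841ms @ 6 + 796.46ms (3/2)
12. 3982.301ms @ 15/2 + 796.46ms (3/2)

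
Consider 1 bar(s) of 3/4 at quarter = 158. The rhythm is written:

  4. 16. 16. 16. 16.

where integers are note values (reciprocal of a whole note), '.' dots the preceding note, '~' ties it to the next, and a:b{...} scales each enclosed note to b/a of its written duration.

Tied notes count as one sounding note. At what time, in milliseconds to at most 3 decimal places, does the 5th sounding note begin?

note 5 onset = 21/8b = 996.835ms

1. 0.0ms @ 0 + 569.62ms (3/2)
2. 569.62ms @ 3/2 + 142.405ms (3/8)
3. 712.025ms @ 15/8 + 142.405ms (3/8)
4. 854.43ms @ 9/4 + 142.405ms (3/8)
5. 996.835ms @ 21/8 + 142.405ms (3/8)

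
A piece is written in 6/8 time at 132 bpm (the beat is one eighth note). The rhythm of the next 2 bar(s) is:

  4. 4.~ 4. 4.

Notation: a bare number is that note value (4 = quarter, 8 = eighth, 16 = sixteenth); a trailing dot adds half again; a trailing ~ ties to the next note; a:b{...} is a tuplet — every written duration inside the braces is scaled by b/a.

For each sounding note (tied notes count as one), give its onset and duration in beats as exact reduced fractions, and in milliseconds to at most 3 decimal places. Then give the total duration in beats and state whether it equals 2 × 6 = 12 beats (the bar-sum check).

1) 0.0ms=0b +1363.636ms=3b
2) 1363.636ms=3b +2727.273ms=6b
3) 4090.909ms=9b +1363.636ms=3b
Σ=12b of 12 (132bpm 6/8) — PASS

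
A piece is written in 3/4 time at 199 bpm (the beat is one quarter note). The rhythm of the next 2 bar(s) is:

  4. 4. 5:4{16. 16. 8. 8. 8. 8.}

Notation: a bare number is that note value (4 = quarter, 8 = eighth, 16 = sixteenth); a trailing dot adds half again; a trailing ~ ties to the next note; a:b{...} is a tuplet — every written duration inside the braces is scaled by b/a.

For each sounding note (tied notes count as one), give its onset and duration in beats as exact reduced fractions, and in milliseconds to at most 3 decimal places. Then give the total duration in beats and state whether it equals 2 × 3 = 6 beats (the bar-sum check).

1) 0.0ms=0b +452.261ms=3/2b
2) 452.261ms=3/2b +452.261ms=3/2b
3) 904.523ms=3b +90.452ms=3/10b
4) 994.975ms=33/10b +90.452ms=3/10b
5) 1085.427ms=18/5b +180.905ms=3/5b
6) 1266.332ms=21/5b +180.905ms=3/5b
7) 1447.236ms=24/5b +180.905ms=3/5b
8) 1628.141ms=27/5b +180.905ms=3/5b
Σ=6b of 6 (199bpm 3/4) — PASS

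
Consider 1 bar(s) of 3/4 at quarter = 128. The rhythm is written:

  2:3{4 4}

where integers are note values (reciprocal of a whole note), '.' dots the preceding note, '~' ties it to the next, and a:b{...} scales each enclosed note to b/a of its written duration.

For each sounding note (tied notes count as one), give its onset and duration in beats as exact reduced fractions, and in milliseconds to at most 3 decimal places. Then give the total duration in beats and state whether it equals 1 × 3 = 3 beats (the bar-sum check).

1) 0.0ms=0b +703.125ms=3/2b
2) 703.125ms=3/2b +703.125ms=3/2b
Σ=3b of 3 (128bpm 3/4) — PASS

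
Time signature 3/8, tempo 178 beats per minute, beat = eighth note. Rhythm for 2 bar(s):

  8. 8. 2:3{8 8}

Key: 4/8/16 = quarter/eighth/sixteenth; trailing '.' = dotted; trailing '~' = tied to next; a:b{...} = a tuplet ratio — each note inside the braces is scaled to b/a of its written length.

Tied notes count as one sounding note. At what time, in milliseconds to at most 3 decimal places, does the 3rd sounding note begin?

note 3 onset = 3b = 1011.236ms

1. 0.0ms @ 0 + 505.618ms (3/2)
2. 505.618ms @ 3/2 + 505.618ms (3/2)
3. 1011.236ms @ 3 + 505.618ms (3/2)
4. 1516.854ms @ 9/2 + 505.618ms (3/2)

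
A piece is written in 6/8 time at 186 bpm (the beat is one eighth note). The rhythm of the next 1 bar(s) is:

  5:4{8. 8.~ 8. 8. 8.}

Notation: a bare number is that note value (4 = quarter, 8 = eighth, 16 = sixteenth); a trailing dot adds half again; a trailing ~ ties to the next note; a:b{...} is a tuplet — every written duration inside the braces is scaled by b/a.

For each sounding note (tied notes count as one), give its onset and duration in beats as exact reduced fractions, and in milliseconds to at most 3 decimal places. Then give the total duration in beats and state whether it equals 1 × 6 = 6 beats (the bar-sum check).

1) 0.0ms=0b +387.097ms=6/5b
2) 387.097ms=6/5b +774.194ms=12/5b
3) 1161.29ms=18/5b +387.097ms=6/5b
4) 1548.387ms=24/5b +387.097ms=6/5b
Σ=6b of 6 (186bpm 6/8) — PASS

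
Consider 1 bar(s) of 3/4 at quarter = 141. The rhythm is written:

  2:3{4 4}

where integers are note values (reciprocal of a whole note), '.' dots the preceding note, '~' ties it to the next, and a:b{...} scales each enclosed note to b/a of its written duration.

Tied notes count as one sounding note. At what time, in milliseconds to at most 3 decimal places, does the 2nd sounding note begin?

1. 0.0ms @ 0 + 638.298ms (3/2)
2. 638.298ms @ 3/2 + 638.298ms (3/2)

note 2 onset = 3/2b = 638.298ms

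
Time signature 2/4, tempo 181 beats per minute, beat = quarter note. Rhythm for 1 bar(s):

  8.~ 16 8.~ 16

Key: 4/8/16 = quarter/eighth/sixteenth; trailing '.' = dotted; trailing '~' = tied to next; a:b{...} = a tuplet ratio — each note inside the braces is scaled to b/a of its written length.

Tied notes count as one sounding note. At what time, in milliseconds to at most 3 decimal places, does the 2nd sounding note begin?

1. 0.0ms @ 0 + 331.492ms (1)
2. 331.492ms @ 1 + 331.492ms (1)

note 2 onset = 1b = 331.492ms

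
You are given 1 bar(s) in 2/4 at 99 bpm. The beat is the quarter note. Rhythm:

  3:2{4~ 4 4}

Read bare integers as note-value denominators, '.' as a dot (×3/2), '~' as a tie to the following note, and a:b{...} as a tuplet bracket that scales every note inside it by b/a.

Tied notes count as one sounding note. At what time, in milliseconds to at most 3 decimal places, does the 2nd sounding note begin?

note 2 onset = 4/3b = 808.081ms

1. 0.0ms @ 0 + 808.081ms (4/3)
2. 808.081ms @ 4/3 + 404.04ms (2/3)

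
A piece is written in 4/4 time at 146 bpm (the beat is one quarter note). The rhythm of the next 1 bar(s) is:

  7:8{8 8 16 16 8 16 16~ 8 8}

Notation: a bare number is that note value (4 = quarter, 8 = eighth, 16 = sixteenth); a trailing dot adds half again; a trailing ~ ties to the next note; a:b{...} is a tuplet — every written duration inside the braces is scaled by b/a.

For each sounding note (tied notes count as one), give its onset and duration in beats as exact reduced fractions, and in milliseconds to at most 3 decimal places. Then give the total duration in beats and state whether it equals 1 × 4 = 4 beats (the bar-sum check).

1) 0.0ms=0b +234.834ms=4/7b
2) 234.834ms=4/7b +234.834ms=4/7b
3) 469.667ms=8/7b +117.417ms=2/7b
4) 587.084ms=10/7b +117.417ms=2/7b
5) 704.501ms=12/7b +234.834ms=4/7b
6) 939.335ms=16/7b +117.417ms=2/7b
7) 1056.751ms=18/7b +352.25ms=6/7b
8) 1409.002ms=24/7b +234.834ms=4/7b
Σ=4b of 4 (146bpm 4/4) — PASS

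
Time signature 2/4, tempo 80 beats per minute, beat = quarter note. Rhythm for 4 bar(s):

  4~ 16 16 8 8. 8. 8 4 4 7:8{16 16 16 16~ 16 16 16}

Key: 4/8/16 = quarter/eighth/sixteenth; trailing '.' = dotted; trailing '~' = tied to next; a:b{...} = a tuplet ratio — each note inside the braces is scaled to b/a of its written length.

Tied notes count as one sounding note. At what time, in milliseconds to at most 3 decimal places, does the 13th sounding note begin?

1. 0.0ms @ 0 + 937.5ms (5/4)
2. 937.5ms @ 5/4 + 187.5ms (1/4)
3. 1125.0ms @ 3/2 + 375.0ms (1/2)
4. 1500.0ms @ 2 + 562.5ms (3/4)
5. 2062.5ms @ 11/4 + 562.5ms (3/4)
6. 2625.0ms @ 7/2 + 375.0ms (1/2)
7. 3000.0ms @ 4 + 750.0ms (1)
8. 3750.0ms @ 5 + 750.0ms (1)
9. 4500.0ms @ 6 + 214.286ms (2/7)
10. 4714.286ms @ 44/7 + 214.286ms (2/7)
11. 4928.571ms @ 46/7 + 214.286ms (2/7)
12. 5142.857ms @ 48/7 + 428.571ms (4/7)
13. 5571.429ms @ 52/7 + 214.286ms (2/7)
14. 5785.714ms @ 54/7 + 214.286ms (2/7)

note 13 onset = 52/7b = 5571.429ms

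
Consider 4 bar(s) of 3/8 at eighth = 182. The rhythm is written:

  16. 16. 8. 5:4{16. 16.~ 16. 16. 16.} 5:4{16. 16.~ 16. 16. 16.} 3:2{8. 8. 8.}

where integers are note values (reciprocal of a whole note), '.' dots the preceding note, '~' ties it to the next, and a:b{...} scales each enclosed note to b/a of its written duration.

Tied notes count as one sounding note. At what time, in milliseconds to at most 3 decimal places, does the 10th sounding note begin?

1. 0.0ms @ 0 + 247.253ms (3/4)
2. 247.253ms @ 3/4 + 247.253ms (3/4)
3. 494.505ms @ 3/2 + 494.505ms (3/2)
4. 989.011ms @ 3 + 197.802ms (3/5)
5. 1186.813ms @ 18/5 + 395.604ms (6/5)
6. 1582.418ms @ 24/5 + 197.802ms (3/5)
7. 1780.22ms @ 27/5 + 197.802ms (3/5)
8. 1978.022ms @ 6 + 197.802ms (3/5)
9. 2175.824ms @ 33/5 + 395.604ms (6/5)
10. 2571.429ms @ 39/5 + 197.802ms (3/5)
11. 2769.231ms @ 42/5 + 197.802ms (3/5)
12. 2967.033ms @ 9 + 329.67ms (1)
13. 3296.703ms @ 10 + 329.67ms (1)
14. 3626.374ms @ 11 + 329.67ms (1)

note 10 onset = 39/5b = 2571.429ms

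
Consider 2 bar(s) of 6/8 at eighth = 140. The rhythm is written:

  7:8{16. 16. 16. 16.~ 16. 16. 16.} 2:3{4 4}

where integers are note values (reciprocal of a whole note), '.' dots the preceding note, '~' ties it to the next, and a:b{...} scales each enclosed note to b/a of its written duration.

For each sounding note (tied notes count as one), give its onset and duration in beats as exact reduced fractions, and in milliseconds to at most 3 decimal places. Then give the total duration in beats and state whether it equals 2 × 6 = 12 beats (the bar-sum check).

1) 0.0ms=0b +367.347ms=6/7b
2) 367.347ms=6/7b +367.347ms=6/7b
3) 734.694ms=12/7b +367.347ms=6/7b
4) 1102.041ms=18/7b +734.694ms=12/7b
5) 1836.735ms=30/7b +367.347ms=6/7b
6) 2204.082ms=36/7b +367.347ms=6/7b
7) 2571.429ms=6b +1285.714ms=3b
8) 3857.143ms=9b +1285.714ms=3b
Σ=12b of 12 (140bpm 6/8) — PASS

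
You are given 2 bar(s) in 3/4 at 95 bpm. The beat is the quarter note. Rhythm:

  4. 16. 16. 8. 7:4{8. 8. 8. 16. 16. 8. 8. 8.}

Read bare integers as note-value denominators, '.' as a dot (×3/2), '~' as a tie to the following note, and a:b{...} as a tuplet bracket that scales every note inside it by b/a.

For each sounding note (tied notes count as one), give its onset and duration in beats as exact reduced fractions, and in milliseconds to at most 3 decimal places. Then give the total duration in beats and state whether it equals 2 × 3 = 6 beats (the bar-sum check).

1) 0.0ms=0b +947.368ms=3/2b
2) 947.368ms=3/2b +236.842ms=3/8b
3) 1184.211ms=15/8b +236.842ms=3/8b
4) 1421.053ms=9/4b +473.684ms=3/4b
5) 1894.737ms=3b +270.677ms=3/7b
6) 2165.414ms=24/7b +270.677ms=3/7b
7) 2436.09ms=27/7b +270.677ms=3/7b
8) 2706.767ms=30/7b +135.338ms=3/14b
9) 2842.105ms=9/2b +135.338ms=3/14b
10) 2977.444ms=33/7b +270.677ms=3/7b
11) 3248.12ms=36/7b +270.677ms=3/7b
12) 3518.797ms=39/7b +270.677ms=3/7b
Σ=6b of 6 (95bpm 3/4) — PASS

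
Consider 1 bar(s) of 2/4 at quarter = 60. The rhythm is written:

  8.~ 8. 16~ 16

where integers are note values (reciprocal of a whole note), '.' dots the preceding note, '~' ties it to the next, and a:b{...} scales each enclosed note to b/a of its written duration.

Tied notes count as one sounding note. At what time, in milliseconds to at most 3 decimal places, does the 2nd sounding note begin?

note 2 onset = 3/2b = 1500.0ms

1. 0.0ms @ 0 + 1500.0ms (3/2)
2. 1500.0ms @ 3/2 + 500.0ms (1/2)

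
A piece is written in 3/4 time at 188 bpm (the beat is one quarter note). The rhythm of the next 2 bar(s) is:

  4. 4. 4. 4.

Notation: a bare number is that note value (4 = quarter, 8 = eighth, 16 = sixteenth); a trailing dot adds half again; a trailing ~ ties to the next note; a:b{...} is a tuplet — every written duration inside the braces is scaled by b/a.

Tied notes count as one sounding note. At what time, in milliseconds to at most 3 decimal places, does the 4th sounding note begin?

note 4 onset = 9/2b = 1436.17ms

1. 0.0ms @ 0 + 478.723ms (3/2)
2. 478.723ms @ 3/2 + 478.723ms (3/2)
3. 957.447ms @ 3 + 478.723ms (3/2)
4. 1436.17ms @ 9/2 + 478.723ms (3/2)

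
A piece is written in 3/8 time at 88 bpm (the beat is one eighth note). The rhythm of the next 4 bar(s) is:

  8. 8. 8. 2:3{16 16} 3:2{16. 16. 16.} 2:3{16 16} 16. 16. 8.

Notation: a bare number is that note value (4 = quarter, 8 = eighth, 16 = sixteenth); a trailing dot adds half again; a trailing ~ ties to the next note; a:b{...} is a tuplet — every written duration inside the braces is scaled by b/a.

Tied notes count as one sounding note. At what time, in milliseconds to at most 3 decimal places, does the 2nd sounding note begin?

1. 0.0ms @ 0 + 1022.727ms (3/2)
2. 1022.727ms @ 3/2 + 1022.727ms (3/2)
3. 2045.455ms @ 3 + 1022.727ms (3/2)
4. 3068.182ms @ 9/2 + 511.364ms (3/4)
5. 3579.545ms @ 21/4 + 511.364ms (3/4)
6. 4090.909ms @ 6 + 340.909ms (1/2)
7. 4431.818ms @ 13/2 + 340.909ms (1/2)
8. 4772.727ms @ 7 + 340.909ms (1/2)
9. 5113.636ms @ 15/2 + 511.364ms (3/4)
10. 5625.0ms @ 33/4 + 511.364ms (3/4)
11. 6136.364ms @ 9 + 511.364ms (3/4)
12. 6647.727ms @ 39/4 + 511.364ms (3/4)
13. 7159.091ms @ 21/2 + 1022.727ms (3/2)

note 2 onset = 3/2b = 1022.727ms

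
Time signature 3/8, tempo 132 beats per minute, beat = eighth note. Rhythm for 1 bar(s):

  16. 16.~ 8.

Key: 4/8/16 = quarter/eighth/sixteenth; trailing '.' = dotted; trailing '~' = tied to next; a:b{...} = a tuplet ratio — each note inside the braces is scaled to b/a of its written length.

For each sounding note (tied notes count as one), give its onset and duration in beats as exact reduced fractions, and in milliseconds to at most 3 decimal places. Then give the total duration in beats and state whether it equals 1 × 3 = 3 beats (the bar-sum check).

1) 0.0ms=0b +340.909ms=3/4b
2) 340.909ms=3/4b +1022.727ms=9/4b
Σ=3b of 3 (132bpm 3/8) — PASS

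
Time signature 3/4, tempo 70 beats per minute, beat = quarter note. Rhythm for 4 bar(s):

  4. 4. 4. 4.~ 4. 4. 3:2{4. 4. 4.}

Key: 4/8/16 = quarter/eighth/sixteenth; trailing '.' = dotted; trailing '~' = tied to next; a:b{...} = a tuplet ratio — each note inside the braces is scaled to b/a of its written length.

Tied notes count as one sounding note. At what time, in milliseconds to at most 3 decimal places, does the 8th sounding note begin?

note 8 onset = 11b = 9428.571ms

1. 0.0ms @ 0 + 1285.714ms (3/2)
2. 1285.714ms @ 3/2 + 1285.714ms (3/2)
3. 2571.429ms @ 3 + 1285.714ms (3/2)
4. 3857.143ms @ 9/2 + 2571.429ms (3)
5. 6428.571ms @ 15/2 + 1285.714ms (3/2)
6. 7714.286ms @ 9 + 857.143ms (1)
7. 8571.429ms @ 10 + 857.143ms (1)
8. 9428.571ms @ 11 + 857.143ms (1)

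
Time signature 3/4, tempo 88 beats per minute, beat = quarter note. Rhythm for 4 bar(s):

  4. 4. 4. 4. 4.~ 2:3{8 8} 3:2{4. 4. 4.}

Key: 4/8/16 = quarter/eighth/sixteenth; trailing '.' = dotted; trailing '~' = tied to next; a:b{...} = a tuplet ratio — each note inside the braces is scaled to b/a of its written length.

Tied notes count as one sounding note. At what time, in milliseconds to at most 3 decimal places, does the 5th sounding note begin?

note 5 onset = 6b = 4090.909ms

1. 0.0ms @ 0 + 1022.727ms (3/2)
2. 1022.727ms @ 3/2 + 1022.727ms (3/2)
3. 2045.455ms @ 3 + 1022.727ms (3/2)
4. 3068.182ms @ 9/2 + 1022.727ms (3/2)
5. 4090.909ms @ 6 + 1534.091ms (9/4)
6. 5625.0ms @ 33/4 + 511.364ms (3/4)
7. 6136.364ms @ 9 + 681.818ms (1)
8. 6818.182ms @ 10 + 681.818ms (1)
9. 7500.0ms @ 11 + 681.818ms (1)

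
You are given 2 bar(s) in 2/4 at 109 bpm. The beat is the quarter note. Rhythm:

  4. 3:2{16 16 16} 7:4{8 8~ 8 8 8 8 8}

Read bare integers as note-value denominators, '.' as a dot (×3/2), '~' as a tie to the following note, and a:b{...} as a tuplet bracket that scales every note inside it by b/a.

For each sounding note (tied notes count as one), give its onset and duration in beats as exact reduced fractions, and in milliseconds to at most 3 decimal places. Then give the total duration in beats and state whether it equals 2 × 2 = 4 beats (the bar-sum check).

1) 0.0ms=0b +825.688ms=3/2b
2) 825.688ms=3/2b +91.743ms=1/6b
3) 917.431ms=5/3b +91.743ms=1/6b
4) 1009.174ms=11/6b +91.743ms=1/6b
5) 1100.917ms=2b +157.274ms=2/7b
6) 1258.191ms=16/7b +314.548ms=4/7b
7) 1572.739ms=20/7b +157.274ms=2/7b
8) 1730.013ms=22/7b +157.274ms=2/7b
9) 1887.287ms=24/7b +157.274ms=2/7b
10) 2044.561ms=26/7b +157.274ms=2/7b
Σ=4b of 4 (109bpm 2/4) — PASS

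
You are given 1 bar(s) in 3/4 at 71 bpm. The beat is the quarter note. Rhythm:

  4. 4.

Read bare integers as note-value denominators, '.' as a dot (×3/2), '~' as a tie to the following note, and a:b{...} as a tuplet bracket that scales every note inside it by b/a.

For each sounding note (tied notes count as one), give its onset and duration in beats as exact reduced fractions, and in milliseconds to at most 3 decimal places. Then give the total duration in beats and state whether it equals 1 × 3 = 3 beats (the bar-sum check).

1) 0.0ms=0b +1267.606ms=3/2b
2) 1267.606ms=3/2b +1267.606ms=3/2b
Σ=3b of 3 (71bpm 3/4) — PASS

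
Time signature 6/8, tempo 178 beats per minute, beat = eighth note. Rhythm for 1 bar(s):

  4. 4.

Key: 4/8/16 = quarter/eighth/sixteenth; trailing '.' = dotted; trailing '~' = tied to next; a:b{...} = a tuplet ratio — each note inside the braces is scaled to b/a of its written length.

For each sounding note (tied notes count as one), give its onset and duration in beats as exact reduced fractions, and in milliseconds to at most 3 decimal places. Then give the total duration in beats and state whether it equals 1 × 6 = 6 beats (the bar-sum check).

1) 0.0ms=0b +1011.236ms=3b
2) 1011.236ms=3b +1011.236ms=3b
Σ=6b of 6 (178bpm 6/8) — PASS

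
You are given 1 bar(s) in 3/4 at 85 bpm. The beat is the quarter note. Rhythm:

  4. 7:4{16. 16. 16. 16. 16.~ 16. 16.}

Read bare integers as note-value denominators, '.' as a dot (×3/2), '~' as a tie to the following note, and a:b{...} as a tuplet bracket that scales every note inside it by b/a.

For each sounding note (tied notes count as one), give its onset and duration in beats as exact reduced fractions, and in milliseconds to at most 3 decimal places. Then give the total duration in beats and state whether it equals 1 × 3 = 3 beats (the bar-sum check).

1) 0.0ms=0b +1058.824ms=3/2b
2) 1058.824ms=3/2b +151.261ms=3/14b
3) 1210.084ms=12/7b +151.261ms=3/14b
4) 1361.345ms=27/14b +151.261ms=3/14b
5) 1512.605ms=15/7b +151.261ms=3/14b
6) 1663.866ms=33/14b +302.521ms=3/7b
7) 1966.387ms=39/14b +151.261ms=3/14b
Σ=3b of 3 (85bpm 3/4) — PASS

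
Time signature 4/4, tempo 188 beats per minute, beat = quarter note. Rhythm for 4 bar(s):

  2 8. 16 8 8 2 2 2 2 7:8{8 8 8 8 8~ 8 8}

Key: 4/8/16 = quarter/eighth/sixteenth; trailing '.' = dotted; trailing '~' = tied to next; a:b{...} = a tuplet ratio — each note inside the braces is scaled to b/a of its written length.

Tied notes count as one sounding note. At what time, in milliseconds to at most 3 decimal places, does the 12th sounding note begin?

1. 0.0ms @ 0 + 638.298ms (2)
2. 638.298ms @ 2 + 239.362ms (3/4)
3. 877.66ms @ 11/4 + 79.787ms (1/4)
4. 957.447ms @ 3 + 159.574ms (1/2)
5. 1117.021ms @ 7/2 + 159.574ms (1/2)
6. 1276.596ms @ 4 + 638.298ms (2)
7. 1914.894ms @ 6 + 638.298ms (2)
8. 2553.191ms @ 8 + 638.298ms (2)
9. 3191.489ms @ 10 + 638.298ms (2)
10. 3829.787ms @ 12 + 182.371ms (4/7)
11. 4012.158ms @ 88/7 + 182.371ms (4/7)
12. 4194.529ms @ 92/7 + 182.371ms (4/7)
13. 4376.9ms @ 96/7 + 182.371ms (4/7)
14. 4559.271ms @ 100/7 + 364.742ms (8/7)
15. 4924.012ms @ 108/7 + 182.371ms (4/7)

note 12 onset = 92/7b = 4194.529ms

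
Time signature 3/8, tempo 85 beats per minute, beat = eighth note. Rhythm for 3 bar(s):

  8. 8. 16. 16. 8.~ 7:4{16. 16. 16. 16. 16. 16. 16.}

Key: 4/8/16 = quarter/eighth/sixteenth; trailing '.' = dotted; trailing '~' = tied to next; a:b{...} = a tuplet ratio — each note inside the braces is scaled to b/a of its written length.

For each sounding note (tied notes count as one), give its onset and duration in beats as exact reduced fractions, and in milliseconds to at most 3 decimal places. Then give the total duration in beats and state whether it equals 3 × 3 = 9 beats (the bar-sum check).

1) 0.0ms=0b +1058.824ms=3/2b
2) 1058.824ms=3/2b +1058.824ms=3/2b
3) 2117.647ms=3b +529.412ms=3/4b
4) 2647.059ms=15/4b +529.412ms=3/4b
5) 3176.471ms=9/2b +1361.345ms=27/14b
6) 4537.815ms=45/7b +302.521ms=3/7b
7) 4840.336ms=48/7b +302.521ms=3/7b
8) 5142.857ms=51/7b +302.521ms=3/7b
9) 5445.378ms=54/7b +302.521ms=3/7b
10) 5747.899ms=57/7b +302.521ms=3/7b
11) 6050.42ms=60/7b +302.521ms=3/7b
Σ=9b of 9 (85bpm 3/8) — PASS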